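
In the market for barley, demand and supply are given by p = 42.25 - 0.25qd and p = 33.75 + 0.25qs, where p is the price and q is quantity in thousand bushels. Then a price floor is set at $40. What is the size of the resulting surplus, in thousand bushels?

16

Rearranging demand gives qd = 169 - 4p; rearranging supply gives qs = 4p - 135. In a free market, 169 - 4p = 4p - 135 gives the equilibrium p* = 38, q* = 17.
Since 40 > 38, the floor is binding.
At p = 40: qd = 169 - 4·40 = 9 and qs = 4·40 - 135 = 25.
Surplus = qs - qd = 25 - 9 = 16.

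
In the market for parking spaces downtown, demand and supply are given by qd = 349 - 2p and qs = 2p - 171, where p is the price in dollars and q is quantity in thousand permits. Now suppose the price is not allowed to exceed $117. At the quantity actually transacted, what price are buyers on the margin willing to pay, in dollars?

143

Setting quantity demanded equal to quantity supplied, 349 - 2p = 2p - 171, gives p* = 130 and q* = 89.
Because the ceiling (117) lies below the market-clearing price, it is binding.
At p = 117: qd = 349 - 2·117 = 115 and qs = 2·117 - 171 = 63.
Only 63 units reach the market. On the demand curve, the marginal buyer's willingness to pay at q = 63 is (349 - 63)/2 = 143.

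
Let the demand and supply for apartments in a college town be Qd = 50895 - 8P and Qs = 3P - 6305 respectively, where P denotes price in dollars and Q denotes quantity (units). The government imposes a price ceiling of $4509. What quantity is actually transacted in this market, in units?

In a free market, 50895 - 8P = 3P - 6305 gives the equilibrium P* = 5200, Q* = 9295.
The ceiling of 4509 is below the equilibrium price 5200, so it binds.
At P = 4509: Qd = 50895 - 8·4509 = 14823 and Qs = 3·4509 - 6305 = 7222.
The quantity actually transacted is the short side, supply: 7222.

7222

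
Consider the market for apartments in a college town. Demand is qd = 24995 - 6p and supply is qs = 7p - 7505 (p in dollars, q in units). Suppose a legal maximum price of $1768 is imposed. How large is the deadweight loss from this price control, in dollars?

Equilibrium: 24995 - 6p = 7p - 7505, so 32500 = 13p and p* = 2500, q* = 9995.
Because the ceiling (1768) lies below the market-clearing price, it is binding.
At p = 1768: qd = 24995 - 6·1768 = 14387 and qs = 7·1768 - 7505 = 4871.
Quantity traded falls to 4871. At q = 4871 the demand price is (24995 - 4871)/6 = 3354 and the supply price is (7505 + 4871)/7 = 1768.
Deadweight loss = ½ · (3354 - 1768) · (9995 - 4871) = ½ · 1586 · 5124 = 4063332.

4063332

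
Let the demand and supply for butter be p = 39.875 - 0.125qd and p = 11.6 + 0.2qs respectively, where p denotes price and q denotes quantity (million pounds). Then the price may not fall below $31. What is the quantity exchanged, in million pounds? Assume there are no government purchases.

Rearranging demand gives qd = 319 - 8p; rearranging supply gives qs = 5p - 58. Without the control the market clears where 319 - 8p = 5p - 58, i.e. p* = 29 and q* = 87.
Since 31 > 29, the floor is binding.
At p = 31: qd = 319 - 8·31 = 71 and qs = 5·31 - 58 = 97.
The quantity actually transacted is the short side, demand: 71.

71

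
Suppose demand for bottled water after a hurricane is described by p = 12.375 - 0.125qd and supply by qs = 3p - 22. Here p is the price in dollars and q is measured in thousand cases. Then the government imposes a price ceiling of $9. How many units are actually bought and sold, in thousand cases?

5

Rearranging demand gives qd = 99 - 8p. Setting quantity demanded equal to quantity supplied, 99 - 8p = 3p - 22, gives p* = 11 and q* = 11.
Since 9 < 11, the ceiling is binding.
At p = 9: qd = 99 - 8·9 = 27 and qs = 3·9 - 22 = 5.
The quantity actually transacted is the short side, supply: 5.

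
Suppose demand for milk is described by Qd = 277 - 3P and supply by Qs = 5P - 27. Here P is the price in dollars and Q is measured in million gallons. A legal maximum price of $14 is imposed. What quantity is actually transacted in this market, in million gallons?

Setting quantity demanded equal to quantity supplied, 277 - 3P = 5P - 27, gives P* = 38 and Q* = 163.
Because the ceiling (14) lies below the market-clearing price, it is binding.
At P = 14: Qd = 277 - 3·14 = 235 and Qs = 5·14 - 27 = 43.
The quantity actually transacted is the short side, supply: 43.

43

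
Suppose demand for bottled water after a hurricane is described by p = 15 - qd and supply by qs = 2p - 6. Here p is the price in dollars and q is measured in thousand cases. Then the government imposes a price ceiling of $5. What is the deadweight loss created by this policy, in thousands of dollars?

Rearranging demand gives qd = 15 - p. In a free market, 15 - p = 2p - 6 gives the equilibrium p* = 7, q* = 8.
Because the ceiling (5) lies below the market-clearing price, it is binding.
At p = 5: qd = 15 - 5 = 10 and qs = 2·5 - 6 = 4.
Quantity traded falls to 4. At q = 4 the demand price is 15 - 4 = 11 and the supply price is (6 + 4)/2 = 5.
Deadweight loss = ½ · (11 - 5) · (8 - 4) = ½ · 6 · 4 = 12.

12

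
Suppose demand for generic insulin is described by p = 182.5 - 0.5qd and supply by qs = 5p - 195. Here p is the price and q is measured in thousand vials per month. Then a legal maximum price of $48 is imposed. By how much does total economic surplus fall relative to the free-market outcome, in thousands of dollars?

Rearranging demand gives qd = 365 - 2p. Equilibrium: 365 - 2p = 5p - 195, so 560 = 7p and p* = 80, q* = 205.
Because the ceiling (48) lies below the market-clearing price, it is binding.
At p = 48: qd = 365 - 2·48 = 269 and qs = 5·48 - 195 = 45.
Quantity traded falls to 45. At q = 45 the demand price is (365 - 45)/2 = 160 and the supply price is (195 + 45)/5 = 48.
Deadweight loss = ½ · (160 - 48) · (205 - 45) = ½ · 112 · 160 = 8960.

8960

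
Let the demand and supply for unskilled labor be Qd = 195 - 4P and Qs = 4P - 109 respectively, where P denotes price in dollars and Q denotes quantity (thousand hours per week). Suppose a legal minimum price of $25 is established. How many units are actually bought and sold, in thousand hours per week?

Setting quantity demanded equal to quantity supplied, 195 - 4P = 4P - 109, gives P* = 38 and Q* = 43.
Since 25 is below P* = 38, the floor does not bind and the free-market outcome prevails.

43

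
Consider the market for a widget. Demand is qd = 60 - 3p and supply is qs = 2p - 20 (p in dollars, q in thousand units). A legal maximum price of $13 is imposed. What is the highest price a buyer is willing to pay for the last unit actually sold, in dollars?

Setting quantity demanded equal to quantity supplied, 60 - 3p = 2p - 20, gives p* = 16 and q* = 12.
Since 13 < 16, the ceiling is binding.
At p = 13: qd = 60 - 3·13 = 21 and qs = 2·13 - 20 = 6.
Only 6 units reach the market. On the demand curve, the marginal buyer's willingness to pay at q = 6 is (60 - 6)/3 = 18.

18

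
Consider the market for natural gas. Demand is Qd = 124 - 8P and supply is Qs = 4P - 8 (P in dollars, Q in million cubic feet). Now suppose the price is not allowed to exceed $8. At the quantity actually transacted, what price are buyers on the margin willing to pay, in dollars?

Without the control the market clears where 124 - 8P = 4P - 8, i.e. P* = 11 and Q* = 36.
Because the ceiling (8) lies below the market-clearing price, it is binding.
At P = 8: Qd = 124 - 8·8 = 60 and Qs = 4·8 - 8 = 24.
Only 24 units reach the market. On the demand curve, the marginal buyer's willingness to pay at Q = 24 is (124 - 24)/8 = 12.5.

12.5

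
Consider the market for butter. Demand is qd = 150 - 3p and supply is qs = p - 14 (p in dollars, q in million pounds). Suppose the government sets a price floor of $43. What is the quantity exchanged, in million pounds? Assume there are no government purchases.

21

In a free market, 150 - 3p = p - 14 gives the equilibrium p* = 41, q* = 27.
The floor of 43 is above the equilibrium price 41, so it binds.
At p = 43: qd = 150 - 3·43 = 21 and qs = 43 - 14 = 29.
The quantity actually transacted is the short side, demand: 21.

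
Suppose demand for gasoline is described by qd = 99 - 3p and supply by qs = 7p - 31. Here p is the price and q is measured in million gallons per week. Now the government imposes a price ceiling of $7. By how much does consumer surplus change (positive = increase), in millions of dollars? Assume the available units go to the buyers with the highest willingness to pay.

Without the control the market clears where 99 - 3p = 7p - 31, i.e. p* = 13 and q* = 60.
Since 7 < 13, the ceiling is binding.
At p = 7: qd = 99 - 3·7 = 78 and qs = 7·7 - 31 = 18.
Consumer surplus without the control is ½ · (33 - 13) · 60 = 600.
With the ceiling, 18 units are sold at 7 (assume they go to the highest-value buyers). The demand price at q = 18 is 27, so CS = ½ · [(33 - 7) + (27 - 7)] · 18 = 414.
Change in consumer surplus = 414 - 600 = -186.

-186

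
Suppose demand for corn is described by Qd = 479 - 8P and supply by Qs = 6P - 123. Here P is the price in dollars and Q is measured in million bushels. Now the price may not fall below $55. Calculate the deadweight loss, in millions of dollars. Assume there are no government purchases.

Setting quantity demanded equal to quantity supplied, 479 - 8P = 6P - 123, gives P* = 43 and Q* = 135.
Since 55 > 43, the floor is binding.
At P = 55: Qd = 479 - 8·55 = 39 and Qs = 6·55 - 123 = 207.
Quantity traded falls to 39. At Q = 39 the demand price is (479 - 39)/8 = 55 and the supply price is (123 + 39)/6 = 27.
Deadweight loss = ½ · (55 - 27) · (135 - 39) = ½ · 28 · 96 = 1344.

1344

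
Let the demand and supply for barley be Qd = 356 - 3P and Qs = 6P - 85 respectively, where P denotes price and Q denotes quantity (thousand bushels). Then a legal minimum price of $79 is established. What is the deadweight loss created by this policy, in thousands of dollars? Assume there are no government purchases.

In a free market, 356 - 3P = 6P - 85 gives the equilibrium P* = 49, Q* = 209.
The floor of 79 is above the equilibrium price 49, so it binds.
At P = 79: Qd = 356 - 3·79 = 119 and Qs = 6·79 - 85 = 389.
Quantity traded falls to 119. At Q = 119 the demand price is (356 - 119)/3 = 79 and the supply price is (85 + 119)/6 = 34.
Deadweight loss = ½ · (79 - 34) · (209 - 119) = ½ · 45 · 90 = 2025.

2025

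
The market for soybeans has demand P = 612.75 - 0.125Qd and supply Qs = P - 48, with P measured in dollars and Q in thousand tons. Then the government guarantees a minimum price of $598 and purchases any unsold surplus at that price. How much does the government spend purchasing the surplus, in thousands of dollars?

Rearranging demand gives Qd = 4902 - 8P. Setting quantity demanded equal to quantity supplied, 4902 - 8P = P - 48, gives P* = 550 and Q* = 502.
Since 598 > 550, the floor is binding.
At P = 598: Qd = 4902 - 8·598 = 118 and Qs = 598 - 48 = 550.
Surplus = Qs - Qd = 432.
Government expenditure = surplus × support price = 432 × 598 = 258336.

258336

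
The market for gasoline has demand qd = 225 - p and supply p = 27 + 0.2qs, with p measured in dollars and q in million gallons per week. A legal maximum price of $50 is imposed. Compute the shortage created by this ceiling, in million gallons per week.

60

Rearranging supply gives qs = 5p - 135. Without the control the market clears where 225 - p = 5p - 135, i.e. p* = 60 and q* = 165.
The ceiling of 50 is below the equilibrium price 60, so it binds.
At p = 50: qd = 225 - 50 = 175 and qs = 5·50 - 135 = 115.
Shortage = qd - qs = 175 - 115 = 60.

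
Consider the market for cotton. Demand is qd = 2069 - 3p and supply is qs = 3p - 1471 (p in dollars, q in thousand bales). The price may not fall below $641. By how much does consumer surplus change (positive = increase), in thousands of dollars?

In a free market, 2069 - 3p = 3p - 1471 gives the equilibrium p* = 590, q* = 299.
Since 641 > 590, the floor is binding.
At p = 641: qd = 2069 - 3·641 = 146 and qs = 3·641 - 1471 = 452.
Consumer surplus without the control is ½ · (2069/3 - 590) · 299 = 89401/6.
With the floor, consumers buy 146 units at 641, so CS = ½ · (2069/3 - 641) · 146 = 10658/3.
Change in consumer surplus = 10658/3 - 89401/6 = -11347.5.

-11347.5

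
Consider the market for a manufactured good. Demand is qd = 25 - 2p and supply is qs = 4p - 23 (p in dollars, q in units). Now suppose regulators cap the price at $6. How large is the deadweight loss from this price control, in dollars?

Without the control the market clears where 25 - 2p = 4p - 23, i.e. p* = 8 and q* = 9.
Because the ceiling (6) lies below the market-clearing price, it is binding.
At p = 6: qd = 25 - 2·6 = 13 and qs = 4·6 - 23 = 1.
Quantity traded falls to 1. At q = 1 the demand price is (25 - 1)/2 = 12 and the supply price is (23 + 1)/4 = 6.
Deadweight loss = ½ · (12 - 6) · (9 - 1) = ½ · 6 · 8 = 24.

24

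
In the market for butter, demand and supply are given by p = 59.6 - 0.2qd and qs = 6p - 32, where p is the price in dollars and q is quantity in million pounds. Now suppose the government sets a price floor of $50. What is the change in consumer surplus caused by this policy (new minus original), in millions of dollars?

Rearranging demand gives qd = 298 - 5p. Setting quantity demanded equal to quantity supplied, 298 - 5p = 6p - 32, gives p* = 30 and q* = 148.
Since 50 > 30, the floor is binding.
At p = 50: qd = 298 - 5·50 = 48 and qs = 6·50 - 32 = 268.
Consumer surplus without the control is ½ · (59.6 - 30) · 148 = 2190.4.
With the floor, consumers buy 48 units at 50, so CS = ½ · (59.6 - 50) · 48 = 230.4.
Change in consumer surplus = 230.4 - 2190.4 = -1960.

-1960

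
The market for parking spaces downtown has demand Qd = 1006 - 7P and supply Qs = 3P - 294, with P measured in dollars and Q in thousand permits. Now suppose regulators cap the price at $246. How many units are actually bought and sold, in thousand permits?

In a free market, 1006 - 7P = 3P - 294 gives the equilibrium P* = 130, Q* = 96.
Since 246 is above P* = 130, the ceiling does not bind and the free-market outcome prevails.

96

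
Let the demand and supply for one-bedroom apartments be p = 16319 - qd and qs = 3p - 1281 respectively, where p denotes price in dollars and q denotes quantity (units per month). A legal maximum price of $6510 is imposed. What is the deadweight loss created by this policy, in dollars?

0

Rearranging demand gives qd = 16319 - p. In a free market, 16319 - p = 3p - 1281 gives the equilibrium p* = 4400, q* = 11919.
Since 6510 is above p* = 4400, the ceiling does not bind and the free-market outcome prevails.
Since the control does not bind, no trades are prevented and deadweight loss is zero.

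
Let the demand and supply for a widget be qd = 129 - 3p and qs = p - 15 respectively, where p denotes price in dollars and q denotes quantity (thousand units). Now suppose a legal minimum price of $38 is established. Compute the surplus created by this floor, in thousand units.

8

Without the control the market clears where 129 - 3p = p - 15, i.e. p* = 36 and q* = 21.
Because the floor (38) lies above the market-clearing price, it is binding.
At p = 38: qd = 129 - 3·38 = 15 and qs = 38 - 15 = 23.
Surplus = qs - qd = 23 - 15 = 8.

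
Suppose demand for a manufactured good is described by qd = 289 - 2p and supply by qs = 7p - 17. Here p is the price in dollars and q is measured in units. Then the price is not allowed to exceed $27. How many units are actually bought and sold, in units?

172

In a free market, 289 - 2p = 7p - 17 gives the equilibrium p* = 34, q* = 221.
Because the ceiling (27) lies below the market-clearing price, it is binding.
At p = 27: qd = 289 - 2·27 = 235 and qs = 7·27 - 17 = 172.
The quantity actually transacted is the short side, supply: 172.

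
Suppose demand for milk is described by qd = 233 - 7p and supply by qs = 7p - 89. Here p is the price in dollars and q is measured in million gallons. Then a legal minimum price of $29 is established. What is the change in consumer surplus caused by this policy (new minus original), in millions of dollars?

Without the control the market clears where 233 - 7p = 7p - 89, i.e. p* = 23 and q* = 72.
Since 29 > 23, the floor is binding.
At p = 29: qd = 233 - 7·29 = 30 and qs = 7·29 - 89 = 114.
Consumer surplus without the control is ½ · (233/7 - 23) · 72 = 2592/7.
With the floor, consumers buy 30 units at 29, so CS = ½ · (233/7 - 29) · 30 = 450/7.
Change in consumer surplus = 450/7 - 2592/7 = -306.

-306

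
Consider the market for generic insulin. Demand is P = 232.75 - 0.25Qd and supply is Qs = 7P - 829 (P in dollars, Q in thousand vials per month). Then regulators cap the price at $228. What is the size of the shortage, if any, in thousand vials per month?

Rearranging demand gives Qd = 931 - 4P. In a free market, 931 - 4P = 7P - 829 gives the equilibrium P* = 160, Q* = 291.
Since 228 is above P* = 160, the ceiling does not bind and the free-market outcome prevails.
Since the control does not bind, there is no shortage.

0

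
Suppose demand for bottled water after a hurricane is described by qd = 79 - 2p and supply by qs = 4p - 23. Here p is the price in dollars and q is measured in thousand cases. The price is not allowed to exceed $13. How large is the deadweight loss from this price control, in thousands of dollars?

96

Without the control the market clears where 79 - 2p = 4p - 23, i.e. p* = 17 and q* = 45.
Since 13 < 17, the ceiling is binding.
At p = 13: qd = 79 - 2·13 = 53 and qs = 4·13 - 23 = 29.
Quantity traded falls to 29. At q = 29 the demand price is (79 - 29)/2 = 25 and the supply price is (23 + 29)/4 = 13.
Deadweight loss = ½ · (25 - 13) · (45 - 29) = ½ · 12 · 16 = 96.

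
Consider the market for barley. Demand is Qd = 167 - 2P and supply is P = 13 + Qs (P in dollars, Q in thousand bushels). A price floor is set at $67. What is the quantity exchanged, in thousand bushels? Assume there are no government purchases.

33

Rearranging supply gives Qs = P - 13. Equilibrium: 167 - 2P = P - 13, so 180 = 3P and P* = 60, Q* = 47.
Since 67 > 60, the floor is binding.
At P = 67: Qd = 167 - 2·67 = 33 and Qs = 67 - 13 = 54.
The quantity actually transacted is the short side, demand: 33.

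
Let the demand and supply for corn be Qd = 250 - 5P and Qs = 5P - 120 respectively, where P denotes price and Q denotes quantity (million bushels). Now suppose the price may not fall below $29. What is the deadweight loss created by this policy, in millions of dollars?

0

Setting quantity demanded equal to quantity supplied, 250 - 5P = 5P - 120, gives P* = 37 and Q* = 65.
The floor of 29 is below the equilibrium price 37, so it is not binding; the market clears at P* = 37, Q* = 65.
Since the control does not bind, no trades are prevented and deadweight loss is zero.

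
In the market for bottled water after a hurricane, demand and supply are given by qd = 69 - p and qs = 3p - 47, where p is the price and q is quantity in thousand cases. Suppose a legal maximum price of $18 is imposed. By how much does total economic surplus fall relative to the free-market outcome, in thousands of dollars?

In a free market, 69 - p = 3p - 47 gives the equilibrium p* = 29, q* = 40.
The ceiling of 18 is below the equilibrium price 29, so it binds.
At p = 18: qd = 69 - 18 = 51 and qs = 3·18 - 47 = 7.
Quantity traded falls to 7. At q = 7 the demand price is 69 - 7 = 62 and the supply price is (47 + 7)/3 = 18.
Deadweight loss = ½ · (62 - 18) · (40 - 7) = ½ · 44 · 33 = 726.

726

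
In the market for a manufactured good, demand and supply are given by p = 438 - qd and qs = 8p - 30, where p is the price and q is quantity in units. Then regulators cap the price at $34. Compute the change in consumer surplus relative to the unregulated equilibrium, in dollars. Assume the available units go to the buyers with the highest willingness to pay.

Rearranging demand gives qd = 438 - p. Setting quantity demanded equal to quantity supplied, 438 - p = 8p - 30, gives p* = 52 and q* = 386.
Because the ceiling (34) lies below the market-clearing price, it is binding.
At p = 34: qd = 438 - 34 = 404 and qs = 8·34 - 30 = 242.
Consumer surplus without the control is ½ · (438 - 52) · 386 = 74498.
With the ceiling, 242 units are sold at 34 (assume they go to the highest-value buyers). The demand price at q = 242 is 196, so CS = ½ · [(438 - 34) + (196 - 34)] · 242 = 68486.
Change in consumer surplus = 68486 - 74498 = -6012.

-6012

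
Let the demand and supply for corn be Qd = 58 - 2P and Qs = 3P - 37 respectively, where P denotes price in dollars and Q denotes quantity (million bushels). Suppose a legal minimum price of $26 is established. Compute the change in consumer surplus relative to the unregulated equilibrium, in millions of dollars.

Setting quantity demanded equal to quantity supplied, 58 - 2P = 3P - 37, gives P* = 19 and Q* = 20.
Since 26 > 19, the floor is binding.
At P = 26: Qd = 58 - 2·26 = 6 and Qs = 3·26 - 37 = 41.
Consumer surplus without the control is ½ · (29 - 19) · 20 = 100.
With the floor, consumers buy 6 units at 26, so CS = ½ · (29 - 26) · 6 = 9.
Change in consumer surplus = 9 - 100 = -91.

-91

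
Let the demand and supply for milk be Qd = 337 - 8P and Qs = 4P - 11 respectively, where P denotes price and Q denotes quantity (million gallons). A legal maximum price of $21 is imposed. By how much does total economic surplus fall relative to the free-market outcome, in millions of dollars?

192

Setting quantity demanded equal to quantity supplied, 337 - 8P = 4P - 11, gives P* = 29 and Q* = 105.
The ceiling of 21 is below the equilibrium price 29, so it binds.
At P = 21: Qd = 337 - 8·21 = 169 and Qs = 4·21 - 11 = 73.
Quantity traded falls to 73. At Q = 73 the demand price is (337 - 73)/8 = 33 and the supply price is (11 + 73)/4 = 21.
Deadweight loss = ½ · (33 - 21) · (105 - 73) = ½ · 12 · 32 = 192.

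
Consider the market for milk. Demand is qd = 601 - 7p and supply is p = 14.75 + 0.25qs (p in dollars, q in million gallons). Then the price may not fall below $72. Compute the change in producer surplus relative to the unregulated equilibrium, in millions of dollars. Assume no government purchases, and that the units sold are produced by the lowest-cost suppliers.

282

Rearranging supply gives qs = 4p - 59. Without the control the market clears where 601 - 7p = 4p - 59, i.e. p* = 60 and q* = 181.
Because the floor (72) lies above the market-clearing price, it is binding.
At p = 72: qd = 601 - 7·72 = 97 and qs = 4·72 - 59 = 229.
Producer surplus without the control is ½ · (60 - 14.75) · 181 = 4095.125.
With the floor, 97 units are sold at 72. The supply price at q = 97 is 39, so PS = ½ · [(72 - 14.75) + (72 - 39)] · 97 = 4377.125.
Change in producer surplus = 4377.125 - 4095.125 = 282.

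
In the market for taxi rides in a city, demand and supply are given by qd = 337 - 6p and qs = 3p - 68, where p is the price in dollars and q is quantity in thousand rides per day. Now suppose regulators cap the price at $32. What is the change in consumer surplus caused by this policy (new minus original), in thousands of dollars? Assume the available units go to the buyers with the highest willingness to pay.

Setting quantity demanded equal to quantity supplied, 337 - 6p = 3p - 68, gives p* = 45 and q* = 67.
Because the ceiling (32) lies below the market-clearing price, it is binding.
At p = 32: qd = 337 - 6·32 = 145 and qs = 3·32 - 68 = 28.
Consumer surplus without the control is ½ · (337/6 - 45) · 67 = 4489/12.
With the ceiling, 28 units are sold at 32 (assume they go to the highest-value buyers). The demand price at q = 28 is 51.5, so CS = ½ · [(337/6 - 32) + (51.5 - 32)] · 28 = 1834/3.
Change in consumer surplus = 1834/3 - 4489/12 = 237.25.

237.25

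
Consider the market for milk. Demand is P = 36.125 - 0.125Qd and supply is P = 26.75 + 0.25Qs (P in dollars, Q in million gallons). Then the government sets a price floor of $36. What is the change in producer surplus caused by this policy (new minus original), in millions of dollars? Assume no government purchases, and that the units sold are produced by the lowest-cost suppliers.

-69

Rearranging demand gives Qd = 289 - 8P; rearranging supply gives Qs = 4P - 107. Without the control the market clears where 289 - 8P = 4P - 107, i.e. P* = 33 and Q* = 25.
Because the floor (36) lies above the market-clearing price, it is binding.
At P = 36: Qd = 289 - 8·36 = 1 and Qs = 4·36 - 107 = 37.
Producer surplus without the control is ½ · (33 - 26.75) · 25 = 78.125.
With the floor, 1 units are sold at 36. The supply price at Q = 1 is 27, so PS = ½ · [(36 - 26.75) + (36 - 27)] · 1 = 9.125.
Change in producer surplus = 9.125 - 78.125 = -69.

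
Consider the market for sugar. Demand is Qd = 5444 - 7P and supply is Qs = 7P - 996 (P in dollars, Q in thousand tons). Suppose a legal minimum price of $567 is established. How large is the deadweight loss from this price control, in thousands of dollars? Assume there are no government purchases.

80143

Setting quantity demanded equal to quantity supplied, 5444 - 7P = 7P - 996, gives P* = 460 and Q* = 2224.
The floor of 567 is above the equilibrium price 460, so it binds.
At P = 567: Qd = 5444 - 7·567 = 1475 and Qs = 7·567 - 996 = 2973.
Quantity traded falls to 1475. At Q = 1475 the demand price is (5444 - 1475)/7 = 567 and the supply price is (996 + 1475)/7 = 353.
Deadweight loss = ½ · (567 - 353) · (2224 - 1475) = ½ · 214 · 749 = 80143.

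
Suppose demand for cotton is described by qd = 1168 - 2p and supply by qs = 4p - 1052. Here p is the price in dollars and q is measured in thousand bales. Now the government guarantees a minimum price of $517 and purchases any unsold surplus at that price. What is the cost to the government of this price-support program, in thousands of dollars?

Setting quantity demanded equal to quantity supplied, 1168 - 2p = 4p - 1052, gives p* = 370 and q* = 428.
Because the floor (517) lies above the market-clearing price, it is binding.
At p = 517: qd = 1168 - 2·517 = 134 and qs = 4·517 - 1052 = 1016.
Surplus = qs - qd = 882.
Government expenditure = surplus × support price = 882 × 517 = 455994.

455994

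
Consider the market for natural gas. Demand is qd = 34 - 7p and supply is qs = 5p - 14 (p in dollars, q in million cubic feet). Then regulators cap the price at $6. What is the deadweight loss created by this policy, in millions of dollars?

Equilibrium: 34 - 7p = 5p - 14, so 48 = 12p and p* = 4, q* = 6.
Since 6 is above p* = 4, the ceiling does not bind and the free-market outcome prevails.
Since the control does not bind, no trades are prevented and deadweight loss is zero.

0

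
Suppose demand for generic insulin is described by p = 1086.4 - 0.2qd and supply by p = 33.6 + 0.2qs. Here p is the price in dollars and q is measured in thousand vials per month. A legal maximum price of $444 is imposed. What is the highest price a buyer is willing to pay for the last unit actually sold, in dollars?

Rearranging demand gives qd = 5432 - 5p; rearranging supply gives qs = 5p - 168. Equilibrium: 5432 - 5p = 5p - 168, so 5600 = 10p and p* = 560, q* = 2632.
Since 444 < 560, the ceiling is binding.
At p = 444: qd = 5432 - 5·444 = 3212 and qs = 5·444 - 168 = 2052.
Only 2052 units reach the market. On the demand curve, the marginal buyer's willingness to pay at q = 2052 is (5432 - 2052)/5 = 676.

676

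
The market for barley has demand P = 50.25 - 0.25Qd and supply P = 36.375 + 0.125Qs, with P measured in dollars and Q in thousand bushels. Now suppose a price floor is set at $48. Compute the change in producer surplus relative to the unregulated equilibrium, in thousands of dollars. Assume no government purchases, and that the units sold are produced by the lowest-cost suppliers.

Rearranging demand gives Qd = 201 - 4P; rearranging supply gives Qs = 8P - 291. Without the control the market clears where 201 - 4P = 8P - 291, i.e. P* = 41 and Q* = 37.
The floor of 48 is above the equilibrium price 41, so it binds.
At P = 48: Qd = 201 - 4·48 = 9 and Qs = 8·48 - 291 = 93.
Producer surplus without the control is ½ · (41 - 36.375) · 37 = 85.5625.
With the floor, 9 units are sold at 48. The supply price at Q = 9 is 37.5, so PS = ½ · [(48 - 36.375) + (48 - 37.5)] · 9 = 99.5625.
Change in producer surplus = 99.5625 - 85.5625 = 14.

14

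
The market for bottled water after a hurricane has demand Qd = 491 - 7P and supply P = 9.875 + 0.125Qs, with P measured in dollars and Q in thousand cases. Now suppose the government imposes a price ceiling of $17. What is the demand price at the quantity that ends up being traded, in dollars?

Rearranging supply gives Qs = 8P - 79. Without the control the market clears where 491 - 7P = 8P - 79, i.e. P* = 38 and Q* = 225.
Because the ceiling (17) lies below the market-clearing price, it is binding.
At P = 17: Qd = 491 - 7·17 = 372 and Qs = 8·17 - 79 = 57.
Only 57 units reach the market. On the demand curve, the marginal buyer's willingness to pay at Q = 57 is (491 - 57)/7 = 62.

62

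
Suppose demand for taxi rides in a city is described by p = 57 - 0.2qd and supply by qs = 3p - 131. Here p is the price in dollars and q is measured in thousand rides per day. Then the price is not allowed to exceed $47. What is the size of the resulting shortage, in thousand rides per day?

Rearranging demand gives qd = 285 - 5p. In a free market, 285 - 5p = 3p - 131 gives the equilibrium p* = 52, q* = 25.
The ceiling of 47 is below the equilibrium price 52, so it binds.
At p = 47: qd = 285 - 5·47 = 50 and qs = 3·47 - 131 = 10.
Shortage = qd - qs = 50 - 10 = 40.

40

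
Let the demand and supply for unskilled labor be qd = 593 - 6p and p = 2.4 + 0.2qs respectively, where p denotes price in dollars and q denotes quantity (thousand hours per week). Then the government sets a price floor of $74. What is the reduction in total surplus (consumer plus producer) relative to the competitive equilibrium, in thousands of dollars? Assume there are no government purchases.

2382.6

Rearranging supply gives qs = 5p - 12. Without the control the market clears where 593 - 6p = 5p - 12, i.e. p* = 55 and q* = 263.
Since 74 > 55, the floor is binding.
At p = 74: qd = 593 - 6·74 = 149 and qs = 5·74 - 12 = 358.
Quantity traded falls to 149. At q = 149 the demand price is (593 - 149)/6 = 74 and the supply price is (12 + 149)/5 = 32.2.
Deadweight loss = ½ · (74 - 32.2) · (263 - 149) = ½ · 41.8 · 114 = 2382.6.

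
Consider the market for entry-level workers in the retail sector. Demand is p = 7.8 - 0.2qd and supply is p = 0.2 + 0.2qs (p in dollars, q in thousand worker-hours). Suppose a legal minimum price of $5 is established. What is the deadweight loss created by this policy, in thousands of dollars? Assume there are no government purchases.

5

Rearranging demand gives qd = 39 - 5p; rearranging supply gives qs = 5p - 1. Equilibrium: 39 - 5p = 5p - 1, so 40 = 10p and p* = 4, q* = 19.
The floor of 5 is above the equilibrium price 4, so it binds.
At p = 5: qd = 39 - 5·5 = 14 and qs = 5·5 - 1 = 24.
Quantity traded falls to 14. At q = 14 the demand price is (39 - 14)/5 = 5 and the supply price is (1 + 14)/5 = 3.
Deadweight loss = ½ · (5 - 3) · (19 - 14) = ½ · 2 · 5 = 5.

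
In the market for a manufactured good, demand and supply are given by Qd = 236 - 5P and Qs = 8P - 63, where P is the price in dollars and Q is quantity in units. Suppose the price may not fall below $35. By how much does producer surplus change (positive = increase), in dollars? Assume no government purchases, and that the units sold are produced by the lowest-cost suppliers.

Without the control the market clears where 236 - 5P = 8P - 63, i.e. P* = 23 and Q* = 121.
Since 35 > 23, the floor is binding.
At P = 35: Qd = 236 - 5·35 = 61 and Qs = 8·35 - 63 = 217.
Producer surplus without the control is ½ · (23 - 7.875) · 121 = 915.0625.
With the floor, 61 units are sold at 35. The supply price at Q = 61 is 15.5, so PS = ½ · [(35 - 7.875) + (35 - 15.5)] · 61 = 1422.0625.
Change in producer surplus = 1422.0625 - 915.0625 = 507.

507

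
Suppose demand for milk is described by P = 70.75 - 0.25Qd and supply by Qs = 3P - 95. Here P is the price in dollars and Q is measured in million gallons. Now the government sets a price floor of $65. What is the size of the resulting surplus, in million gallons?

Rearranging demand gives Qd = 283 - 4P. Setting quantity demanded equal to quantity supplied, 283 - 4P = 3P - 95, gives P* = 54 and Q* = 67.
The floor of 65 is above the equilibrium price 54, so it binds.
At P = 65: Qd = 283 - 4·65 = 23 and Qs = 3·65 - 95 = 100.
Surplus = Qs - Qd = 100 - 23 = 77.

77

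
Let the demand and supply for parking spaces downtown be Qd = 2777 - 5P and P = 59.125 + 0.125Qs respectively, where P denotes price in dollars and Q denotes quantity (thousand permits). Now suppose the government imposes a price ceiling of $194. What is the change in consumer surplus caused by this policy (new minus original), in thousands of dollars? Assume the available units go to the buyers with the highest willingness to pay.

40353.6

Rearranging supply gives Qs = 8P - 473. Equilibrium: 2777 - 5P = 8P - 473, so 3250 = 13P and P* = 250, Q* = 1527.
Since 194 < 250, the ceiling is binding.
At P = 194: Qd = 2777 - 5·194 = 1807 and Qs = 8·194 - 473 = 1079.
Consumer surplus without the control is ½ · (555.4 - 250) · 1527 = 233172.9.
With the ceiling, 1079 units are sold at 194 (assume they go to the highest-value buyers). The demand price at Q = 1079 is 339.6, so CS = ½ · [(555.4 - 194) + (339.6 - 194)] · 1079 = 273526.5.
Change in consumer surplus = 273526.5 - 233172.9 = 40353.6.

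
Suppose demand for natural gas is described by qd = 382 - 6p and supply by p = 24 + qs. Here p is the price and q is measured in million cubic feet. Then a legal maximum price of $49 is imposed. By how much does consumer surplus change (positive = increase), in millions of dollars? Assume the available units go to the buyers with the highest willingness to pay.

Rearranging supply gives qs = p - 24. In a free market, 382 - 6p = p - 24 gives the equilibrium p* = 58, q* = 34.
The ceiling of 49 is below the equilibrium price 58, so it binds.
At p = 49: qd = 382 - 6·49 = 88 and qs = 49 - 24 = 25.
Consumer surplus without the control is ½ · (191/3 - 58) · 34 = 289/3.
With the ceiling, 25 units are sold at 49 (assume they go to the highest-value buyers). The demand price at q = 25 is 59.5, so CS = ½ · [(191/3 - 49) + (59.5 - 49)] · 25 = 3775/12.
Change in consumer surplus = 3775/12 - 289/3 = 218.25.

218.25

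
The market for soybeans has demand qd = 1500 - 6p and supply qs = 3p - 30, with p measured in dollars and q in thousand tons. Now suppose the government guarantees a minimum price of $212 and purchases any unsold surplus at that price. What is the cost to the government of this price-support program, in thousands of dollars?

80136

Setting quantity demanded equal to quantity supplied, 1500 - 6p = 3p - 30, gives p* = 170 and q* = 480.
The floor of 212 is above the equilibrium price 170, so it binds.
At p = 212: qd = 1500 - 6·212 = 228 and qs = 3·212 - 30 = 606.
Surplus = qs - qd = 378.
Government expenditure = surplus × support price = 378 × 212 = 80136.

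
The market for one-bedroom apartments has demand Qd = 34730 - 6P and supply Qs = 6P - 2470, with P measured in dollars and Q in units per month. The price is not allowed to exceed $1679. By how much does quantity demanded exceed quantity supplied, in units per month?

Equilibrium: 34730 - 6P = 6P - 2470, so 37200 = 12P and P* = 3100, Q* = 16130.
Since 1679 < 3100, the ceiling is binding.
At P = 1679: Qd = 34730 - 6·1679 = 24656 and Qs = 6·1679 - 2470 = 7604.
Shortage = Qd - Qs = 24656 - 7604 = 17052.

17052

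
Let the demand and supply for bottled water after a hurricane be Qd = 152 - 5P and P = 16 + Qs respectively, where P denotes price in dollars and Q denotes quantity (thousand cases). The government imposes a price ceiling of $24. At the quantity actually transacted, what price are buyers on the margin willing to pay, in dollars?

28.8

Rearranging supply gives Qs = P - 16. In a free market, 152 - 5P = P - 16 gives the equilibrium P* = 28, Q* = 12.
Because the ceiling (24) lies below the market-clearing price, it is binding.
At P = 24: Qd = 152 - 5·24 = 32 and Qs = 24 - 16 = 8.
Only 8 units reach the market. On the demand curve, the marginal buyer's willingness to pay at Q = 8 is (152 - 8)/5 = 28.8.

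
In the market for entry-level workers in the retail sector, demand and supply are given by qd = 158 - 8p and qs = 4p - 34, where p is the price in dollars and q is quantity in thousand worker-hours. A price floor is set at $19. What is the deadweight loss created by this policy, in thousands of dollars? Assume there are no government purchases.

Without the control the market clears where 158 - 8p = 4p - 34, i.e. p* = 16 and q* = 30.
Since 19 > 16, the floor is binding.
At p = 19: qd = 158 - 8·19 = 6 and qs = 4·19 - 34 = 42.
Quantity traded falls to 6. At q = 6 the demand price is (158 - 6)/8 = 19 and the supply price is (34 + 6)/4 = 10.
Deadweight loss = ½ · (19 - 10) · (30 - 6) = ½ · 9 · 24 = 108.

108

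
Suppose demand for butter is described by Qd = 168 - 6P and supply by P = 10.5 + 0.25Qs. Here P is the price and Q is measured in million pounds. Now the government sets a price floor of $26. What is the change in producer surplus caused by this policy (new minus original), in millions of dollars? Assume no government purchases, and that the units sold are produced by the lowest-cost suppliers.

Rearranging supply gives Qs = 4P - 42. Equilibrium: 168 - 6P = 4P - 42, so 210 = 10P and P* = 21, Q* = 42.
The floor of 26 is above the equilibrium price 21, so it binds.
At P = 26: Qd = 168 - 6·26 = 12 and Qs = 4·26 - 42 = 62.
Producer surplus without the control is ½ · (21 - 10.5) · 42 = 220.5.
With the floor, 12 units are sold at 26. The supply price at Q = 12 is 13.5, so PS = ½ · [(26 - 10.5) + (26 - 13.5)] · 12 = 168.
Change in producer surplus = 168 - 220.5 = -52.5.

-52.5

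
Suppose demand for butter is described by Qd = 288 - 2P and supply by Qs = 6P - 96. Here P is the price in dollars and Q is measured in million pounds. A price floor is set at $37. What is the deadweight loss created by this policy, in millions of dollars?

Without the control the market clears where 288 - 2P = 6P - 96, i.e. P* = 48 and Q* = 192.
The floor of 37 is below the equilibrium price 48, so it is not binding; the market clears at P* = 48, Q* = 192.
Since the control does not bind, no trades are prevented and deadweight loss is zero.

0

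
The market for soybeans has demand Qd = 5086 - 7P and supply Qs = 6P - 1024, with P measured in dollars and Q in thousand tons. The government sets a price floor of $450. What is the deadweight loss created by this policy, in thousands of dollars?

In a free market, 5086 - 7P = 6P - 1024 gives the equilibrium P* = 470, Q* = 1796.
Since 450 is below P* = 470, the floor does not bind and the free-market outcome prevails.
Since the control does not bind, no trades are prevented and deadweight loss is zero.

0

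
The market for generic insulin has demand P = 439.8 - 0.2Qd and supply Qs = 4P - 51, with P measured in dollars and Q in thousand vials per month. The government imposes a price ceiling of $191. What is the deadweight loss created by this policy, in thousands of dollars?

Rearranging demand gives Qd = 2199 - 5P. Equilibrium: 2199 - 5P = 4P - 51, so 2250 = 9P and P* = 250, Q* = 949.
Because the ceiling (191) lies below the market-clearing price, it is binding.
At P = 191: Qd = 2199 - 5·191 = 1244 and Qs = 4·191 - 51 = 713.
Quantity traded falls to 713. At Q = 713 the demand price is (2199 - 713)/5 = 297.2 and the supply price is (51 + 713)/4 = 191.
Deadweight loss = ½ · (297.2 - 191) · (949 - 713) = ½ · 106.2 · 236 = 12531.6.

12531.6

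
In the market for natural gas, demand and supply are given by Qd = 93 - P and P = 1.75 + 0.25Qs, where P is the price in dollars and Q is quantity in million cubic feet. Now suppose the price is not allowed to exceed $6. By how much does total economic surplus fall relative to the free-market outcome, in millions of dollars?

1960

Rearranging supply gives Qs = 4P - 7. Equilibrium: 93 - P = 4P - 7, so 100 = 5P and P* = 20, Q* = 73.
Since 6 < 20, the ceiling is binding.
At P = 6: Qd = 93 - 6 = 87 and Qs = 4·6 - 7 = 17.
Quantity traded falls to 17. At Q = 17 the demand price is 93 - 17 = 76 and the supply price is (7 + 17)/4 = 6.
Deadweight loss = ½ · (76 - 6) · (73 - 17) = ½ · 70 · 56 = 1960.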